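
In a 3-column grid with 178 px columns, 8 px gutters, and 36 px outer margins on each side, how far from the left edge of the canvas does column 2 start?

222 px

Column 2 starts at margin + 1·(column + gutter) = 36 + 1·186 = 222 px.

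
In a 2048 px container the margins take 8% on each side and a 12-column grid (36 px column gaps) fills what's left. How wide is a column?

Margins: 8% × 2048 = 163.84 px each, so content = 2048 − 327.68 = 1720.32 px.
Subtracting 11 column gaps of 36 leaves 1324.32 for 12 columns, so c = 110.36 px.

110.36 px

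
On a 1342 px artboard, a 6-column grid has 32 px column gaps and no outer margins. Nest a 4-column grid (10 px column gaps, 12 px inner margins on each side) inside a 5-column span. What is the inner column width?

264.75 px

1342 − 5·32 = 1182; ÷6 gives c = 197 px.
5-column span = 5·197 + 4·32 = 1113 px.
Inner content = 1113 − 2·12 = 1089 px.
4d + 3·10 = 1089 → 4d = 1059 → d = 264.75 px.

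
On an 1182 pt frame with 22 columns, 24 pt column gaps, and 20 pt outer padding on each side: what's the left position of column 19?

974 pt

Subtract both margins: 1182 − 2·20 = 1142 pt.
1142 − 21·24 = 638; ÷22 gives c = 29 pt.
Before column 19: the margin + 18 columns + 18 column gaps.
Offset = 20 + 18·(29 + 24) = 20 + 954 = 974 pt.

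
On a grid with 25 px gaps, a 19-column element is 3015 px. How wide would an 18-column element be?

2855 px

Subtracting 18 gaps of 25 leaves 2565 for 19 columns, so c = 135 px.
18-column span = 18·135 + 17·25 = 2855 px.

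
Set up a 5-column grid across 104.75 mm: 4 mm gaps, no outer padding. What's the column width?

5c + 4·4 = 104.75 → 5c = 88.75 → c = 17.75 mm.

17.75 mm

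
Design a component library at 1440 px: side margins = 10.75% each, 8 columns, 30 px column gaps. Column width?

115.05 px

Margins: 10.75% × 1440 = 154.8 px each, so content = 1440 − 309.6 = 1130.4 px.
8 columns + 7 column gaps: 8c + 7·30 = 1130.4.
8c = 1130.4 − 210 = 920.4, so c = 115.05 px.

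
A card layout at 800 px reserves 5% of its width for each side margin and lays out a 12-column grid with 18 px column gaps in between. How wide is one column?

43.5 px

Each margin = 5% of 800 = 40 px; content = 800 − 2·40 = 720 px.
720 − 11·18 = 522; ÷12 gives c = 43.5 px.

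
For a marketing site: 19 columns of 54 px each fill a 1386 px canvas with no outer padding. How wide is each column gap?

20 px

Columns use 1026 px, leaving 360 px across 18 column gaps = 20 px each.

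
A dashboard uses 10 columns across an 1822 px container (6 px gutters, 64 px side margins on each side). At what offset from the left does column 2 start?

234 px

Inside the margins: 1822 − 128 = 1694 px.
10 columns + 9 gutters: 10c + 9·6 = 1694.
10c = 1694 − 54 = 1640, so c = 164 px.
Each column+gutter stride is 170 px; 1 of them past the 64 px margin is 64 + 170 = 234 px.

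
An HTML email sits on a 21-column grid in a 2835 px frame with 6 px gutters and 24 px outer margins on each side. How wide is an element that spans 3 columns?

393 px

Take off 48 px of margins, leaving 2787 px.
Subtracting 20 gutters of 6 leaves 2667 for 21 columns, so c = 127 px.
3-column span = 3·127 + 2·6 = 393 px.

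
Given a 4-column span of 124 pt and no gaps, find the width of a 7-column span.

With no gaps, each column is 124/4 = 31 pt.
7-column span = 7·31 = 217 pt.

217 pt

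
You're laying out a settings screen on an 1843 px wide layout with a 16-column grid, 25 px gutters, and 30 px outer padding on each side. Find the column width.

Content width = 1843 − 2·30 = 1783 px.
Subtracting 15 gutters of 25 leaves 1408 for 16 columns, so c = 88 px.

88 px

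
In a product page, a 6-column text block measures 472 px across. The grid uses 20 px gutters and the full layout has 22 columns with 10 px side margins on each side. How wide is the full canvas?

6 columns + 5 gutters: 6c + 5·20 = 472.
6c = 472 − 100 = 372, so c = 62 px.
Total width: 2·10 + 22·62 + 21·20 = 1804 px.

1804 px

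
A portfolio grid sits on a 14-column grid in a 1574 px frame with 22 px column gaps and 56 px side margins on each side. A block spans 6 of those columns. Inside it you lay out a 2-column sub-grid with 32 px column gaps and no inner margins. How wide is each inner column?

291 px

Subtract both margins: 1574 − 2·56 = 1462 px.
14 columns + 13 column gaps: 14c + 13·22 = 1462.
14c = 1462 − 286 = 1176, so c = 84 px.
6 columns plus 5 column gaps: 504 + 110 = 614 px.
Subtracting 1 column gap of 32 leaves 582 for 2 columns, so d = 291 px.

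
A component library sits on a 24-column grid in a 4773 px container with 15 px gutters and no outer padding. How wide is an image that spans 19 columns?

24c + 23·15 = 4773 → 24c = 4428 → c = 184.5 px.
19 columns plus 18 gutters: 3505.5 + 270 = 3775.5 px.

3775.5 px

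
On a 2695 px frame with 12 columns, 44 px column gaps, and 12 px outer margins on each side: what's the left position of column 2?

Take off 24 px of margins, leaving 2671 px.
12c + 11·44 = 2671 → 12c = 2187 → c = 182.25 px.
Column 2 starts at margin + 1·(column + gutter) = 12 + 1·226.25 = 238.25 px.

238.25 px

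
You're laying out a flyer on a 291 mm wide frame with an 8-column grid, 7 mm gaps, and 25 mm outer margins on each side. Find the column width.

Take off 50 mm of margins, leaving 241 mm.
8c + 7·7 = 241 → 8c = 192 → c = 24 mm.

24 mm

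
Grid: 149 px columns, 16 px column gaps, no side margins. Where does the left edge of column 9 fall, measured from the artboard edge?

1320 px

Each column+gutter stride is 165 px; with no margin, 8 of them is 1320 px.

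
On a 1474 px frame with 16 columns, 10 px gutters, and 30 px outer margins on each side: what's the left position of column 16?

Inside the margins: 1474 − 60 = 1414 px.
16c + 15·10 = 1414 → 16c = 1264 → c = 79 px.
Each column+gutter stride is 89 px; 15 of them past the 30 px margin is 30 + 1335 = 1365 px.

1365 px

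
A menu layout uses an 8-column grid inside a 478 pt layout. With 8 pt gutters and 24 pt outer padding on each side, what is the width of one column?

46.75 pt

Content width = 478 − 2·24 = 430 pt.
Subtracting 7 gutters of 8 leaves 374 for 8 columns, so c = 46.75 pt.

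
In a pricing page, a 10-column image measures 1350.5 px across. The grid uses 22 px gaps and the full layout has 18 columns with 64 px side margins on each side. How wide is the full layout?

2576.5 px

1350.5 − 9·22 = 1152.5; ÷10 gives c = 115.25 px.
Layout = 2·64 + 18·115.25 + 17·22 = 128 + 2074.5 + 374 = 2576.5 px.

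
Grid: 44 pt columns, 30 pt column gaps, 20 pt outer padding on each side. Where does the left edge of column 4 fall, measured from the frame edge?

242 pt

Before column 4: the margin + 3 columns + 3 column gaps.
Offset = 20 + 3·(44 + 30) = 20 + 222 = 242 pt.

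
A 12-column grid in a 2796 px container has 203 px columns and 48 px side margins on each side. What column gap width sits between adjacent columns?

Take off 96 px of margins, leaving 2700 px.
12·203 + 11g = 2700 → 11g = 264 → g = 24 px.

24 px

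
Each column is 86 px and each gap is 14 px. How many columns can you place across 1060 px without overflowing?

Each extra column adds 86 + 14 = 100 px.
(1060 + 14) / 100 = 10.74, so 10 columns fit.

10 columns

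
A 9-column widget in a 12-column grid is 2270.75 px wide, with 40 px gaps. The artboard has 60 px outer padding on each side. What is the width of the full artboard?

9c + 8·40 = 2270.75 → 9c = 1950.75 → c = 216.75 px.
Artboard = 2·60 + 12·216.75 + 11·40 = 120 + 2601 + 440 = 3161 px.

3161 px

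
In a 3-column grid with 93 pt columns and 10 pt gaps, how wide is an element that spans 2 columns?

196 pt

2 columns plus 1 gap: 186 + 10 = 196 pt.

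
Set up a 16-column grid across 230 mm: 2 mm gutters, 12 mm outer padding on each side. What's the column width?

Content width = 230 − 2·12 = 206 mm.
206 − 15·2 = 176; ÷16 gives c = 11 mm.

11 mm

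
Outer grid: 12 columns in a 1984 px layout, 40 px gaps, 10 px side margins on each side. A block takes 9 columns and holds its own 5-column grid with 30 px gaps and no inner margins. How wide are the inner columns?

Take off 20 px of margins, leaving 1964 px.
12c + 11·40 = 1964 → 12c = 1524 → c = 127 px.
9-column span = 9·127 + 8·40 = 1463 px.
5 columns + 4 gaps: 5d + 4·30 = 1463.
5d = 1463 − 120 = 1343, so d = 268.6 px.

268.6 px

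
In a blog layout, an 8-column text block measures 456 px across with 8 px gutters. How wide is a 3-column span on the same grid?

166 px

8 columns + 7 gutters: 8c + 7·8 = 456.
8c = 456 − 56 = 400, so c = 50 px.
Span of 3: 3·50 + 2·8 = 150 + 16 = 166 px.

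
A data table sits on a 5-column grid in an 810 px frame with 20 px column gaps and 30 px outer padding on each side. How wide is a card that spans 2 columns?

288 px

Content width = 810 − 2·30 = 750 px.
Subtracting 4 column gaps of 20 leaves 670 for 5 columns, so c = 134 px.
Span of 2: 2·134 + 1·20 = 268 + 20 = 288 px.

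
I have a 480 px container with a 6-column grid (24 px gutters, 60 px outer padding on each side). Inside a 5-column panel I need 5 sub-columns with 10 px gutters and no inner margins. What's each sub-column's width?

51.2 px

Subtract both margins: 480 − 2·60 = 360 px.
Subtracting 5 gutters of 24 leaves 240 for 6 columns, so c = 40 px.
Span of 5: 5·40 + 4·24 = 200 + 96 = 296 px.
Subtracting 4 gutters of 10 leaves 256 for 5 columns, so d = 51.2 px.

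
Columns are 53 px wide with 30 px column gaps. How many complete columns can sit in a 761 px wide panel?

9 columns: 9·53 + 8·30 = 717 px ≤ 761.
10 columns: 800 px > 761. So 9.

9 columns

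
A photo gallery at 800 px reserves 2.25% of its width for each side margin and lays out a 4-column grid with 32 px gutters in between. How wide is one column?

Margins: 2.25% × 800 = 18 px each, so content = 800 − 36 = 764 px.
4 columns + 3 gutters: 4c + 3·32 = 764.
4c = 764 − 96 = 668, so c = 167 px.

167 px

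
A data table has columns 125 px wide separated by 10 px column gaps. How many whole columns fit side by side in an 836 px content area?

6 columns

k columns need k·125 + (k−1)·10 = k·135 − 10.
k·135 − 10 ≤ 836 → k ≤ 846 / 135 ≈ 6.27, so k = 6.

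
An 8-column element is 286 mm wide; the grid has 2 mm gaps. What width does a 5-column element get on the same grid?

Subtracting 7 gaps of 2 leaves 272 for 8 columns, so c = 34 mm.
Span of 5: 5·34 + 4·2 = 170 + 8 = 178 mm.

178 mm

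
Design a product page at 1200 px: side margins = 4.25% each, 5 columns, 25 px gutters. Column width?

199.6 px

Margins: 4.25% × 1200 = 51 px each, so content = 1200 − 102 = 1098 px.
Subtracting 4 gutters of 25 leaves 998 for 5 columns, so c = 199.6 px.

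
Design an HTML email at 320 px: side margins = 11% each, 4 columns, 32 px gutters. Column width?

38.4 px

Each margin = 11% of 320 = 35.2 px; content = 320 − 2·35.2 = 249.6 px.
Subtracting 3 gutters of 32 leaves 153.6 for 4 columns, so c = 38.4 px.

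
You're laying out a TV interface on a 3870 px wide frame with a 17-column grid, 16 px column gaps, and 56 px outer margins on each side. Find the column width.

Inside the margins: 3870 − 112 = 3758 px.
17c + 16·16 = 3758 → 17c = 3502 → c = 206 px.

206 px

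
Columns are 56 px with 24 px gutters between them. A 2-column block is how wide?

2 columns plus 1 gutter: 112 + 24 = 136 px.

136 px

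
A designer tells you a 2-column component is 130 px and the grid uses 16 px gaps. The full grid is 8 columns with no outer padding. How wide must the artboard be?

130 − 1·16 = 114; ÷2 gives c = 57 px.
Total width: 8·57 + 7·16 = 568 px.

568 px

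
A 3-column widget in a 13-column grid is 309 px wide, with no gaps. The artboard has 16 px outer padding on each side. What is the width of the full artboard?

With no gaps, each column is 309/3 = 103 px.
Total width: 2·16 + 13·103 = 1371 px.

1371 px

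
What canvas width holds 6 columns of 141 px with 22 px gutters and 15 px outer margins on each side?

Canvas = 2·15 + 6·141 + 5·22 = 30 + 846 + 110 = 986 px.

986 px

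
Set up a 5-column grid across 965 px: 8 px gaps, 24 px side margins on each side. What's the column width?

Inside the margins: 965 − 48 = 917 px.
5 columns + 4 gaps: 5c + 4·8 = 917.
5c = 917 − 32 = 885, so c = 177 px.

177 px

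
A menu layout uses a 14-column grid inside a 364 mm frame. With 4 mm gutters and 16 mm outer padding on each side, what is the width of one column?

Inside the margins: 364 − 32 = 332 mm.
Subtracting 13 gutters of 4 leaves 280 for 14 columns, so c = 20 mm.

20 mm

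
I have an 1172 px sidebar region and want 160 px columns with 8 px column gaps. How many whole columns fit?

7 columns: 7·160 + 6·8 = 1168 px ≤ 1172.
8 columns: 1336 px > 1172. So 7.

7 columns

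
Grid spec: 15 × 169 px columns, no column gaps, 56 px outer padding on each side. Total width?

Summing: 112 + 2535 = 2647 px.

2647 px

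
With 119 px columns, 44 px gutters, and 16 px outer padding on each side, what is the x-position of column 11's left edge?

1646 px

Column 11 starts at margin + 10·(column + gutter) = 16 + 10·163 = 1646 px.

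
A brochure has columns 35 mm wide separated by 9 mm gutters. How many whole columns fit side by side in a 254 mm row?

5 columns

Each extra column adds 35 + 9 = 44 mm.
(254 + 9) / 44 = 5.98, so 5 columns fit.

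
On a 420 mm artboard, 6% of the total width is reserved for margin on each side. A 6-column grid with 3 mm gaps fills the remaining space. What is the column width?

59.1 mm

420 × (1 − 2·6%) = 420 × 88% = 369.6 mm for the columns.
369.6 − 5·3 = 354.6; ÷6 gives c = 59.1 mm.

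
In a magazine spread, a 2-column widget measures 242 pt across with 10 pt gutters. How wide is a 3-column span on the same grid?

368 pt

2 columns + 1 gutter: 2c + 1·10 = 242.
2c = 242 − 10 = 232, so c = 116 pt.
Span of 3: 3·116 + 2·10 = 348 + 20 = 368 pt.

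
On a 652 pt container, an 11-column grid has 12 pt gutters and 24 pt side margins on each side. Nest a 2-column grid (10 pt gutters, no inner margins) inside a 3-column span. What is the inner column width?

73 pt

Subtract both margins: 652 − 2·24 = 604 pt.
11c + 10·12 = 604 → 11c = 484 → c = 44 pt.
3 columns plus 2 gutters: 132 + 24 = 156 pt.
2 columns + 1 gutter: 2d + 1·10 = 156.
2d = 156 − 10 = 146, so d = 73 pt.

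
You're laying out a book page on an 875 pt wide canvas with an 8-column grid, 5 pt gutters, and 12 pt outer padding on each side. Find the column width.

102 pt

Take off 24 pt of margins, leaving 851 pt.
Subtracting 7 gutters of 5 leaves 816 for 8 columns, so c = 102 pt.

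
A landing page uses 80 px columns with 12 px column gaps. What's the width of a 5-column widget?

5 columns plus 4 column gaps: 400 + 48 = 448 px.

448 px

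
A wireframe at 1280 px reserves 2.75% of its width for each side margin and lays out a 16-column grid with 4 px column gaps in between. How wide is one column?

Each margin = 2.75% of 1280 = 35.2 px; content = 1280 − 2·35.2 = 1209.6 px.
16 columns + 15 column gaps: 16c + 15·4 = 1209.6.
16c = 1209.6 − 60 = 1149.6, so c = 71.85 px.

71.85 px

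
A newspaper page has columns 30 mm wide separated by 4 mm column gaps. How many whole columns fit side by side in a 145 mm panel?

Each extra column adds 30 + 4 = 34 mm.
(145 + 4) / 34 = 4.38, so 4 columns fit.

4 columns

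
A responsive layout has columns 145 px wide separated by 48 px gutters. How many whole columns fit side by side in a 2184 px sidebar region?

11 columns

Each extra column adds 145 + 48 = 193 px.
(2184 + 48) / 193 = 11.56, so 11 columns fit.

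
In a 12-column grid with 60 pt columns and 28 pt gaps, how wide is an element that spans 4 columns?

324 pt

Span of 4: 4·60 + 3·28 = 240 + 84 = 324 pt.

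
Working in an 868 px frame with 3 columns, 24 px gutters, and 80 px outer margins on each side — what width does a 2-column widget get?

Take off 160 px of margins, leaving 708 px.
3 columns + 2 gutters: 3c + 2·24 = 708.
3c = 708 − 48 = 660, so c = 220 px.
Span of 2: 2·220 + 1·24 = 440 + 24 = 464 px.

464 px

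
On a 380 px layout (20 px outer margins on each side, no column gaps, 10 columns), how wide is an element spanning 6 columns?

Subtract both margins: 380 − 2·20 = 340 px.
With no column gaps, each column is 340/10 = 34 px.
With no column gaps, 6 columns span 6·34 = 204 px.

204 px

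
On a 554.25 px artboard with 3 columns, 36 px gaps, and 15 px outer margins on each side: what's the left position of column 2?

Subtract both margins: 554.25 − 2·15 = 524.25 px.
3c + 2·36 = 524.25 → 3c = 452.25 → c = 150.75 px.
Column 2 starts at margin + 1·(column + gutter) = 15 + 1·186.75 = 201.75 px.

201.75 px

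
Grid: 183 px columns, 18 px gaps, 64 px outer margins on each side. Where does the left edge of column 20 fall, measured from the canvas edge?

Each column+gutter stride is 201 px; 19 of them past the 64 px margin is 64 + 3819 = 3883 px.

3883 px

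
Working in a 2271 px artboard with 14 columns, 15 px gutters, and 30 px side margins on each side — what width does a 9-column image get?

Take off 60 px of margins, leaving 2211 px.
14c + 13·15 = 2211 → 14c = 2016 → c = 144 px.
9-column span = 9·144 + 8·15 = 1416 px.

1416 px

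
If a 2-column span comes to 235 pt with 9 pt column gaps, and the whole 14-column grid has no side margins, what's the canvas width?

1699 pt

235 − 1·9 = 226; ÷2 gives c = 113 pt.
Canvas = 14·113 + 13·9 = 1582 + 117 = 1699 pt.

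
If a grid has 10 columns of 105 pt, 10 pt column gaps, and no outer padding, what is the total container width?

Container = 10·105 + 9·10 = 1050 + 90 = 1140 pt.

1140 pt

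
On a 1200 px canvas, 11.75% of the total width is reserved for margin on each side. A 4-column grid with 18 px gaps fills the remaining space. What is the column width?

1200 × (1 − 2·11.75%) = 1200 × 76.5% = 918 px for the columns.
918 − 3·18 = 864; ÷4 gives c = 216 px.

216 px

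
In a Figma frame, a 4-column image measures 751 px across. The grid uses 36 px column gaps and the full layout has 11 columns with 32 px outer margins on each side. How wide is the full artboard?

751 − 3·36 = 643; ÷4 gives c = 160.75 px.
Artboard = 2·32 + 11·160.75 + 10·36 = 64 + 1768.25 + 360 = 2192.25 px.

2192.25 px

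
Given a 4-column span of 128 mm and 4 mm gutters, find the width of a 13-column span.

4 columns + 3 gutters: 4c + 3·4 = 128.
4c = 128 − 12 = 116, so c = 29 mm.
13-column span = 13·29 + 12·4 = 425 mm.

425 mm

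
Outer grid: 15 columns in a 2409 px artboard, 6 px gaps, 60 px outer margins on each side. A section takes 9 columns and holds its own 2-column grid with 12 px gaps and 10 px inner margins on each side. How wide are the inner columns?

669.5 px

Take off 120 px of margins, leaving 2289 px.
2289 − 14·6 = 2205; ÷15 gives c = 147 px.
9-column span = 9·147 + 8·6 = 1371 px.
Inner content = 1371 − 2·10 = 1351 px.
Subtracting 1 gap of 12 leaves 1339 for 2 columns, so d = 669.5 px.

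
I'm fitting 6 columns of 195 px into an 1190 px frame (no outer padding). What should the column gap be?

4 px

6 columns take 6·195 = 1170 px; remaining 20 splits into 5 column gaps.
g = 20 / 5 = 4 px.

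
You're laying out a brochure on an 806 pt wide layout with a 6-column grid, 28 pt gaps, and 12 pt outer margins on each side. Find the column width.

107 pt

Subtract both margins: 806 − 2·12 = 782 pt.
782 − 5·28 = 642; ÷6 gives c = 107 pt.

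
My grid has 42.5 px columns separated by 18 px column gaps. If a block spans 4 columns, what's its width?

224 px

4-column span = 4·42.5 + 3·18 = 224 px.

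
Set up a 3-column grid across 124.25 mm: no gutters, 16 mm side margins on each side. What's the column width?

30.75 mm

Subtract both margins: 124.25 − 2·16 = 92.25 mm.
3c = 92.25 → c = 30.75 mm.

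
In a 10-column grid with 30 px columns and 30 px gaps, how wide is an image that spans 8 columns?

450 px

Span of 8: 8·30 + 7·30 = 240 + 210 = 450 px.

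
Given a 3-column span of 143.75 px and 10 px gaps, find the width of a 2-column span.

92.5 px

3c + 2·10 = 143.75 → 3c = 123.75 → c = 41.25 px.
2-column span = 2·41.25 + 1·10 = 92.5 px.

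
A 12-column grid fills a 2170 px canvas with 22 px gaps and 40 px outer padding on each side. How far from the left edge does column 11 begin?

Inside the margins: 2170 − 80 = 2090 px.
12 columns + 11 gaps: 12c + 11·22 = 2090.
12c = 2090 − 242 = 1848, so c = 154 px.
Each column+gutter stride is 176 px; 10 of them past the 40 px margin is 40 + 1760 = 1800 px.

1800 px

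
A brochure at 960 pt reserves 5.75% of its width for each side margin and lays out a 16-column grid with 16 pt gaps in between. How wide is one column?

38.1 pt

960 × (1 − 2·5.75%) = 960 × 88.5% = 849.6 pt for the columns.
849.6 − 15·16 = 609.6; ÷16 gives c = 38.1 pt.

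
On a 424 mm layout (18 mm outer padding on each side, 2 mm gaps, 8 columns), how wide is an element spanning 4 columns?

Content width = 424 − 2·18 = 388 mm.
8c + 7·2 = 388 → 8c = 374 → c = 46.75 mm.
4-column span = 4·46.75 + 3·2 = 193 mm.

193 mm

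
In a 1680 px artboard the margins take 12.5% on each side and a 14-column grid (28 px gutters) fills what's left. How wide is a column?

1680 × (1 − 2·12.5%) = 1680 × 75% = 1260 px for the columns.
Subtracting 13 gutters of 28 leaves 896 for 14 columns, so c = 64 px.

64 px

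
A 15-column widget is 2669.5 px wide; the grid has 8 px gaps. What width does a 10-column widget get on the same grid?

15 columns + 14 gaps: 15c + 14·8 = 2669.5.
15c = 2669.5 − 112 = 2557.5, so c = 170.5 px.
10-column span = 10·170.5 + 9·8 = 1777 px.

1777 px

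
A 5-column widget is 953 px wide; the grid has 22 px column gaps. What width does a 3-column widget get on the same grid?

563 px

953 − 4·22 = 865; ÷5 gives c = 173 px.
3-column span = 3·173 + 2·22 = 563 px.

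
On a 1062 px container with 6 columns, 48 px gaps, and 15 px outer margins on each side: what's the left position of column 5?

Inside the margins: 1062 − 30 = 1032 px.
1032 − 5·48 = 792; ÷6 gives c = 132 px.
Before column 5: the margin + 4 columns + 4 gaps.
Offset = 15 + 4·(132 + 48) = 15 + 720 = 735 px.

735 px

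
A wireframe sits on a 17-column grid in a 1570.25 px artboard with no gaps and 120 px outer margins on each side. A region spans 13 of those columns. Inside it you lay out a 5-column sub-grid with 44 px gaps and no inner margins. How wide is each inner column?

168.25 px

Subtract both margins: 1570.25 − 2·120 = 1330.25 px.
17c = 1330.25 → c = 78.25 px.
With no gaps, 13 columns span 13·78.25 = 1017.25 px.
5d + 4·44 = 1017.25 → 5d = 841.25 → d = 168.25 px.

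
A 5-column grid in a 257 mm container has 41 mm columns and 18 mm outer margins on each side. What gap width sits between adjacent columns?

Take off 36 mm of margins, leaving 221 mm.
5·41 + 4g = 221 → 4g = 16 → g = 4 mm.

4 mm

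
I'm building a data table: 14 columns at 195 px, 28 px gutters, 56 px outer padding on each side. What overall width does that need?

3206 px

Artboard = 2·56 + 14·195 + 13·28 = 112 + 2730 + 364 = 3206 px.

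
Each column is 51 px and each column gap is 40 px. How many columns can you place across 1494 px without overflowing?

16 columns

k columns need k·51 + (k−1)·40 = k·91 − 40.
k·91 − 40 ≤ 1494 → k ≤ 1534 / 91 ≈ 16.86, so k = 16.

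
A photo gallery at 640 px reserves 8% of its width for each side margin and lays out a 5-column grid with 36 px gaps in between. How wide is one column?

640 × (1 − 2·8%) = 640 × 84% = 537.6 px for the columns.
5 columns + 4 gaps: 5c + 4·36 = 537.6.
5c = 537.6 − 144 = 393.6, so c = 78.72 px.

78.72 px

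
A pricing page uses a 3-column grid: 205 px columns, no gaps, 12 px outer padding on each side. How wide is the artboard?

639 px

Total width: 2·12 + 3·205 = 639 px.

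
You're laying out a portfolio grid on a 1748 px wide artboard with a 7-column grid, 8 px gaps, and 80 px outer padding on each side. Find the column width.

220 px

Subtract both margins: 1748 − 2·80 = 1588 px.
1588 − 6·8 = 1540; ÷7 gives c = 220 px.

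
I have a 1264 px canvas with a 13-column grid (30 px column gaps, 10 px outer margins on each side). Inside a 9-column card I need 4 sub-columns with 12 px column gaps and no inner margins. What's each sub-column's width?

Outer content = 1264 − 2·10 = 1244 px.
1244 − 12·30 = 884; ÷13 gives c = 68 px.
Span of 9: 9·68 + 8·30 = 612 + 240 = 852 px.
852 − 3·12 = 816; ÷4 gives d = 204 px.

204 px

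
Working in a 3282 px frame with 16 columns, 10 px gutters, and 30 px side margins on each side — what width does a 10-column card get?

2010 px

Inside the margins: 3282 − 60 = 3222 px.
Subtracting 15 gutters of 10 leaves 3072 for 16 columns, so c = 192 px.
10-column span = 10·192 + 9·10 = 2010 px.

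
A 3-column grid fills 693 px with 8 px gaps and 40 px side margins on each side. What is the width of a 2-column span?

Subtract both margins: 693 − 2·40 = 613 px.
3 columns + 2 gaps: 3c + 2·8 = 613.
3c = 613 − 16 = 597, so c = 199 px.
2 columns plus 1 gap: 398 + 8 = 406 px.

406 px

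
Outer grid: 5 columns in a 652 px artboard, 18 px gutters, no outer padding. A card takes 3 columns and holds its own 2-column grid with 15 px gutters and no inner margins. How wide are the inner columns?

5c + 4·18 = 652 → 5c = 580 → c = 116 px.
Span of 3: 3·116 + 2·18 = 348 + 36 = 384 px.
2d + 1·15 = 384 → 2d = 369 → d = 184.5 px.

184.5 px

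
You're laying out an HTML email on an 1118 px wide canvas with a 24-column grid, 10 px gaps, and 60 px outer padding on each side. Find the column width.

32 px

Inside the margins: 1118 − 120 = 998 px.
Subtracting 23 gaps of 10 leaves 768 for 24 columns, so c = 32 px.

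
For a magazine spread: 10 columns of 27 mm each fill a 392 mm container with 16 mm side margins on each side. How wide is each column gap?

Inside the margins: 392 − 32 = 360 mm.
10·27 + 9g = 360 → 9g = 90 → g = 10 mm.

10 mm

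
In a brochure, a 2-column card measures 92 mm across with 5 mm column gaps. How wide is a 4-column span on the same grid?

189 mm

2 columns + 1 column gap: 2c + 1·5 = 92.
2c = 92 − 5 = 87, so c = 43.5 mm.
4-column span = 4·43.5 + 3·5 = 189 mm.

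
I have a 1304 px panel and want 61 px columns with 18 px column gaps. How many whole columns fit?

16 columns: 16·61 + 15·18 = 1246 px ≤ 1304.
17 columns: 1325 px > 1304. So 16.

16 columns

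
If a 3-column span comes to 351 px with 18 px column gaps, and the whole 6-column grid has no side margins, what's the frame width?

3c + 2·18 = 351 → 3c = 315 → c = 105 px.
Summing: 630 + 90 = 720 px.

720 px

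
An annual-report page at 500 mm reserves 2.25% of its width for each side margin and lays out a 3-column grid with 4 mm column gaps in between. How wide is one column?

156.5 mm

Margins: 2.25% × 500 = 11.25 mm each, so content = 500 − 22.5 = 477.5 mm.
3 columns + 2 column gaps: 3c + 2·4 = 477.5.
3c = 477.5 − 8 = 469.5, so c = 156.5 mm.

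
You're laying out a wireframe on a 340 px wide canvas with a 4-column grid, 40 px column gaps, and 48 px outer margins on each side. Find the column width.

31 px

Content width = 340 − 2·48 = 244 px.
Subtracting 3 column gaps of 40 leaves 124 for 4 columns, so c = 31 px.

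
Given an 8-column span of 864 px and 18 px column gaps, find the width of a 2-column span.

8 columns + 7 column gaps: 8c + 7·18 = 864.
8c = 864 − 126 = 738, so c = 92.25 px.
2-column span = 2·92.25 + 1·18 = 202.5 px.

202.5 px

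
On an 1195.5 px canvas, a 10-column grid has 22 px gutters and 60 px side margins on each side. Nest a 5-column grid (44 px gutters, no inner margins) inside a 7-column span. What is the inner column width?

114.05 px

Inside the margins: 1195.5 − 120 = 1075.5 px.
Subtracting 9 gutters of 22 leaves 877.5 for 10 columns, so c = 87.75 px.
7-column span = 7·87.75 + 6·22 = 746.25 px.
746.25 − 4·44 = 570.25; ÷5 gives d = 114.05 px.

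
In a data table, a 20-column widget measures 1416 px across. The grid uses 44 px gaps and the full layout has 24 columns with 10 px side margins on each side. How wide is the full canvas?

1728 px

20c + 19·44 = 1416 → 20c = 580 → c = 29 px.
Adding margins, columns and gutters: 20 + 696 + 1012 = 1728 px.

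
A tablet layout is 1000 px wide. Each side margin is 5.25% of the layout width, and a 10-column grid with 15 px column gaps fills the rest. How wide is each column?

1000 × (1 − 2·5.25%) = 1000 × 89.5% = 895 px for the columns.
10 columns + 9 column gaps: 10c + 9·15 = 895.
10c = 895 − 135 = 760, so c = 76 px.

76 px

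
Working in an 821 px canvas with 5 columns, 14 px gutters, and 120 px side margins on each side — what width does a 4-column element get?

Content width = 821 − 2·120 = 581 px.
5 columns + 4 gutters: 5c + 4·14 = 581.
5c = 581 − 56 = 525, so c = 105 px.
4 columns plus 3 gutters: 420 + 42 = 462 px.

462 px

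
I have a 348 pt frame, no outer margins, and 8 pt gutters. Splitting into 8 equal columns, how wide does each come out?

36.5 pt

348 − 7·8 = 292; ÷8 gives c = 36.5 pt.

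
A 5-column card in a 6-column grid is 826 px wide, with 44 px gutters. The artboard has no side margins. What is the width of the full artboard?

1000 px

826 − 4·44 = 650; ÷5 gives c = 130 px.
Artboard = 6·130 + 5·44 = 780 + 220 = 1000 px.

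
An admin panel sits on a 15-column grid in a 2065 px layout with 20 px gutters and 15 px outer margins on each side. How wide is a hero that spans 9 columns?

1213 px

Content width = 2065 − 2·15 = 2035 px.
15c + 14·20 = 2035 → 15c = 1755 → c = 117 px.
9 columns plus 8 gutters: 1053 + 160 = 1213 px.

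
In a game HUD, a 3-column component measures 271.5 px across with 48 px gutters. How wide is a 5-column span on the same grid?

484.5 px

3c + 2·48 = 271.5 → 3c = 175.5 → c = 58.5 px.
5-column span = 5·58.5 + 4·48 = 484.5 px.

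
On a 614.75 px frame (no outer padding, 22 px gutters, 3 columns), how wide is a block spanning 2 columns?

402.5 px

Subtracting 2 gutters of 22 leaves 570.75 for 3 columns, so c = 190.25 px.
2-column span = 2·190.25 + 1·22 = 402.5 px.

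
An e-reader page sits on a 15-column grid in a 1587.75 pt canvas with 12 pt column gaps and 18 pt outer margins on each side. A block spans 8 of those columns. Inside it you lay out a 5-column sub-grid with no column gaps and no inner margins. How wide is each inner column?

164.4 pt

Outer content = 1587.75 − 2·18 = 1551.75 pt.
15 columns + 14 column gaps: 15c + 14·12 = 1551.75.
15c = 1551.75 − 168 = 1383.75, so c = 92.25 pt.
8 columns plus 7 column gaps: 738 + 84 = 822 pt.
With no column gaps, each column is 822/5 = 164.4 pt.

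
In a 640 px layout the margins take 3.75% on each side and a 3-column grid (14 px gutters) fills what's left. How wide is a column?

188 px

Margins: 3.75% × 640 = 24 px each, so content = 640 − 48 = 592 px.
592 − 2·14 = 564; ÷3 gives c = 188 px.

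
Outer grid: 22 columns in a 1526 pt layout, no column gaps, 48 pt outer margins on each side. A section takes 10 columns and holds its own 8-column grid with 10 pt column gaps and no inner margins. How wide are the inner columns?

72.5 pt

Outer content = 1526 − 2·48 = 1430 pt.
With no column gaps, each column is 1430/22 = 65 pt.
With no column gaps, 10 columns span 10·65 = 650 pt.
Subtracting 7 column gaps of 10 leaves 580 for 8 columns, so d = 72.5 pt.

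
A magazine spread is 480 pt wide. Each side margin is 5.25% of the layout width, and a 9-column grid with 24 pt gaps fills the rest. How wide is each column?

Each margin = 5.25% of 480 = 25.2 pt; content = 480 − 2·25.2 = 429.6 pt.
9 columns + 8 gaps: 9c + 8·24 = 429.6.
9c = 429.6 − 192 = 237.6, so c = 26.4 pt.

26.4 pt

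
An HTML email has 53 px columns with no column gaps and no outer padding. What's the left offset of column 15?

Before column 15: 14 columns + 14 column gaps.
Offset = 14·(53 + 0) = 14·53 = 742 px.

742 px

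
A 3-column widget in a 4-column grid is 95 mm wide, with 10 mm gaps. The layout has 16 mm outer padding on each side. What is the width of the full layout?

162 mm

3c + 2·10 = 95 → 3c = 75 → c = 25 mm.
Adding margins, columns and gutters: 32 + 100 + 30 = 162 mm.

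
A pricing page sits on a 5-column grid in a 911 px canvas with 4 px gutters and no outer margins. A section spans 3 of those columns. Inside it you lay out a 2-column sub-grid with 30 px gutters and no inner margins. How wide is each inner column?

257.5 px

5 columns + 4 gutters: 5c + 4·4 = 911.
5c = 911 − 16 = 895, so c = 179 px.
3-column span = 3·179 + 2·4 = 545 px.
2d + 1·30 = 545 → 2d = 515 → d = 257.5 px.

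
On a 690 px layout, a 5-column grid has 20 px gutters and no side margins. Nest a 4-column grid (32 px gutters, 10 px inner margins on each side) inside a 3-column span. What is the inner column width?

5c + 4·20 = 690 → 5c = 610 → c = 122 px.
Span of 3: 3·122 + 2·20 = 366 + 40 = 406 px.
Inner content = 406 − 2·10 = 386 px.
386 − 3·32 = 290; ÷4 gives d = 72.5 px.

72.5 px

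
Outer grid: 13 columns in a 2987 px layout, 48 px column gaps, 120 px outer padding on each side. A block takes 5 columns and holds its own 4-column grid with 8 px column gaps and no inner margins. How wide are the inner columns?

Take off 240 px of margins, leaving 2747 px.
13 columns + 12 column gaps: 13c + 12·48 = 2747.
13c = 2747 − 576 = 2171, so c = 167 px.
Span of 5: 5·167 + 4·48 = 835 + 192 = 1027 px.
Subtracting 3 column gaps of 8 leaves 1003 for 4 columns, so d = 250.75 px.

250.75 px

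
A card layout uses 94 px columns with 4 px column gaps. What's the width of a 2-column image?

Span of 2: 2·94 + 1·4 = 188 + 4 = 192 px.

192 px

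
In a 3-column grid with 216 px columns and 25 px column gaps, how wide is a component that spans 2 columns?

457 px

2 columns plus 1 column gap: 432 + 25 = 457 px.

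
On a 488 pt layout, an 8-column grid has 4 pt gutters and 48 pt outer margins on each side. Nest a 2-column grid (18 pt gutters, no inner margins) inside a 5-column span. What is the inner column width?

112.75 pt

Take off 96 pt of margins, leaving 392 pt.
392 − 7·4 = 364; ÷8 gives c = 45.5 pt.
5-column span = 5·45.5 + 4·4 = 243.5 pt.
Subtracting 1 gutter of 18 leaves 225.5 for 2 columns, so d = 112.75 pt.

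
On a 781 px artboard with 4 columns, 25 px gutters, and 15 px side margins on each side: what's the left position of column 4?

597 px

Take off 30 px of margins, leaving 751 px.
4 columns + 3 gutters: 4c + 3·25 = 751.
4c = 751 − 75 = 676, so c = 169 px.
Before column 4: the margin + 3 columns + 3 gutters.
Offset = 15 + 3·(169 + 25) = 15 + 582 = 597 px.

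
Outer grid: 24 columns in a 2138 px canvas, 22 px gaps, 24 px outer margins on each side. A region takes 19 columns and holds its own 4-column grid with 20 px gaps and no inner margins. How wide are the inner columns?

397.5 px

Take off 48 px of margins, leaving 2090 px.
2090 − 23·22 = 1584; ÷24 gives c = 66 px.
19-column span = 19·66 + 18·22 = 1650 px.
4d + 3·20 = 1650 → 4d = 1590 → d = 397.5 px.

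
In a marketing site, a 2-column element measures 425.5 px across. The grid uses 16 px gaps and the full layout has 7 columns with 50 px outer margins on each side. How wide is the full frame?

Subtracting 1 gap of 16 leaves 409.5 for 2 columns, so c = 204.75 px.
Frame = 2·50 + 7·204.75 + 6·16 = 100 + 1433.25 + 96 = 1629.25 px.

1629.25 px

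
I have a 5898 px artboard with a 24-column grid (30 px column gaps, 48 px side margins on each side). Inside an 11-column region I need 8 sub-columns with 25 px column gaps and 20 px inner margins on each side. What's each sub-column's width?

Subtract both margins: 5898 − 2·48 = 5802 px.
5802 − 23·30 = 5112; ÷24 gives c = 213 px.
11 columns plus 10 column gaps: 2343 + 300 = 2643 px.
Inner content = 2643 − 2·20 = 2603 px.
8d + 7·25 = 2603 → 8d = 2428 → d = 303.5 px.

303.5 px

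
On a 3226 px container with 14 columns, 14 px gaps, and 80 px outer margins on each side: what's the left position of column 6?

Subtract both margins: 3226 − 2·80 = 3066 px.
14c + 13·14 = 3066 → 14c = 2884 → c = 206 px.
Each column+gutter stride is 220 px; 5 of them past the 80 px margin is 80 + 1100 = 1180 px.

1180 px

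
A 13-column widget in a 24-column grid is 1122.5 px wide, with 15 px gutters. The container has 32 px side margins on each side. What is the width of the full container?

2149 px

13 columns + 12 gutters: 13c + 12·15 = 1122.5.
13c = 1122.5 − 180 = 942.5, so c = 72.5 px.
Container = 2·32 + 24·72.5 + 23·15 = 64 + 1740 + 345 = 2149 px.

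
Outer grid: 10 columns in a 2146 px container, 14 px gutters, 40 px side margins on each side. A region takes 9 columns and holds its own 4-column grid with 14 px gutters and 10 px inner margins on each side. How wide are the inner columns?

449 px

Subtract both margins: 2146 − 2·40 = 2066 px.
Subtracting 9 gutters of 14 leaves 1940 for 10 columns, so c = 194 px.
9-column span = 9·194 + 8·14 = 1858 px.
Inner content = 1858 − 2·10 = 1838 px.
4d + 3·14 = 1838 → 4d = 1796 → d = 449 px.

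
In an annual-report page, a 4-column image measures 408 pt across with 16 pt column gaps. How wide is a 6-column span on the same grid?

620 pt

408 − 3·16 = 360; ÷4 gives c = 90 pt.
6-column span = 6·90 + 5·16 = 620 pt.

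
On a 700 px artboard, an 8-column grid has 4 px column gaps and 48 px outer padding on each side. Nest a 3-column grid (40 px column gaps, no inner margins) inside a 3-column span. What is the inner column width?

Take off 96 px of margins, leaving 604 px.
604 − 7·4 = 576; ÷8 gives c = 72 px.
3 columns plus 2 column gaps: 216 + 8 = 224 px.
224 − 2·40 = 144; ÷3 gives d = 48 px.

48 px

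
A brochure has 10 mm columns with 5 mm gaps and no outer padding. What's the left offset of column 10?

135 mm

Before column 10: 9 columns + 9 gaps.
Offset = 9·(10 + 5) = 9·15 = 135 mm.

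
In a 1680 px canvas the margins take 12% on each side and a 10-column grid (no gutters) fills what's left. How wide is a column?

127.68 px

Margins: 12% × 1680 = 201.6 px each, so content = 1680 − 403.2 = 1276.8 px.
10c = 1276.8 → c = 127.68 px.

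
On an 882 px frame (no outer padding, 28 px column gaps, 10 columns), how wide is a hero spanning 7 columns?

609 px

10 columns + 9 column gaps: 10c + 9·28 = 882.
10c = 882 − 252 = 630, so c = 63 px.
7-column span = 7·63 + 6·28 = 609 px.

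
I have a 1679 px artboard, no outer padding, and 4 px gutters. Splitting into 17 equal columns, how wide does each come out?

17 columns + 16 gutters: 17c + 16·4 = 1679.
17c = 1679 − 64 = 1615, so c = 95 px.

95 px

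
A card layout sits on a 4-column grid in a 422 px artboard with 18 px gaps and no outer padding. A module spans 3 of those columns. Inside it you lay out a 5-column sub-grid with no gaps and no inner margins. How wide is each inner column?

62.4 px

422 − 3·18 = 368; ÷4 gives c = 92 px.
3 columns plus 2 gaps: 276 + 36 = 312 px.
312 / 5 = 62.4 px per column.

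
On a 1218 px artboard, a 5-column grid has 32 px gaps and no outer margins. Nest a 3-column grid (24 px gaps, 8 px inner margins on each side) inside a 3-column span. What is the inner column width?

Subtracting 4 gaps of 32 leaves 1090 for 5 columns, so c = 218 px.
Span of 3: 3·218 + 2·32 = 654 + 64 = 718 px.
Inner content = 718 − 2·8 = 702 px.
3d + 2·24 = 702 → 3d = 654 → d = 218 px.

218 px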